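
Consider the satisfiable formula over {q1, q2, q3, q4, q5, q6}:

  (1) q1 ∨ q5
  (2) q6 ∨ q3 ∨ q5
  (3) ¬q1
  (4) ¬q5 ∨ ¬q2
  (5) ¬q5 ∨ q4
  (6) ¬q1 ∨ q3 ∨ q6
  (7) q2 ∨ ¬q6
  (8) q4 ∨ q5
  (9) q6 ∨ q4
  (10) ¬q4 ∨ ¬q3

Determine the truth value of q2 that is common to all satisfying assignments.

False

Suppose q2 = True.
From the singleton clause (¬q1), q1 = False.
From the singleton clause (q5), q5 = True.
But (¬q5) is also a unit clause — contradiction.
So every satisfying assignment has q2 = False.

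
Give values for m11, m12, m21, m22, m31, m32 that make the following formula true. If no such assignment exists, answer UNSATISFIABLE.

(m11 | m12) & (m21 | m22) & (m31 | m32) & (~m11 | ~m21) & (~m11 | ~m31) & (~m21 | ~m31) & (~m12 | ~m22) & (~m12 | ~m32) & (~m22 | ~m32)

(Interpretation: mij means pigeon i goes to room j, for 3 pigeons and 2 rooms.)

Suppose m11 = 1.
The clause (~m21) is unit, so m21 = 0.
The clause (m22) is unit, so m22 = 1.
The clause (~m31) is unit, so m31 = 0.
The clause (m32) is unit, so m32 = 1.
That conflicts with the unit clause (~m32).
Backtrack on m11: now try m11 = 0.
The clause (m12) is unit, so m12 = 1.
The clause (~m22) is unit, so m22 = 0.
The clause (m21) is unit, so m21 = 1.
The clause (~m31) is unit, so m31 = 0.
The clause (m32) is unit, so m32 = 1.
That conflicts with the unit clause (~m32).
Neither m11 = 1 nor m11 = 0 works.

UNSATISFIABLE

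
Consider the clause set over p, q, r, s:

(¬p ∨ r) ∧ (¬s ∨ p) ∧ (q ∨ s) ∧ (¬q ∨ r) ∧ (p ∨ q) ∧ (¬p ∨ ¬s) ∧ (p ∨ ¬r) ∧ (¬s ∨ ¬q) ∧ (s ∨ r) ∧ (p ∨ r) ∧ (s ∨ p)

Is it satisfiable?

Satisfiable

Case p = True:
(r) alone gives r = True.
(¬s) alone gives s = False.
(q) alone gives q = True.
All clauses are satisfied.
A satisfying assignment: p ↦ True, q ↦ True, r ↦ True, s ↦ False.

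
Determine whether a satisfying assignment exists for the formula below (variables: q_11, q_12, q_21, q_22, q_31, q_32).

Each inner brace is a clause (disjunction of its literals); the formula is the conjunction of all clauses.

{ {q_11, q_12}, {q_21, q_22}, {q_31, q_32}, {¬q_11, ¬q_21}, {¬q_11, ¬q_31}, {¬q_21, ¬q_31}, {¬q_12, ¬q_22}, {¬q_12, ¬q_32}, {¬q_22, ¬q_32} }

Case q_11 = True:
Unit clause (¬q_21) forces q_21 = False.
Unit clause (q_22) forces q_22 = True.
Unit clause (¬q_31) forces q_31 = False.
Unit clause (q_32) forces q_32 = True.
But (¬q_32) is also a unit clause — contradiction.
Backtrack on q_11: now try q_11 = False.
Unit clause (q_12) forces q_12 = True.
Unit clause (¬q_22) forces q_22 = False.
Unit clause (q_21) forces q_21 = True.
Unit clause (¬q_31) forces q_31 = False.
Unit clause (q_32) forces q_32 = True.
But (¬q_32) is also a unit clause — contradiction.
Both values of q_11 lead to a conflict.
No assignment satisfies every clause.

Unsatisfiable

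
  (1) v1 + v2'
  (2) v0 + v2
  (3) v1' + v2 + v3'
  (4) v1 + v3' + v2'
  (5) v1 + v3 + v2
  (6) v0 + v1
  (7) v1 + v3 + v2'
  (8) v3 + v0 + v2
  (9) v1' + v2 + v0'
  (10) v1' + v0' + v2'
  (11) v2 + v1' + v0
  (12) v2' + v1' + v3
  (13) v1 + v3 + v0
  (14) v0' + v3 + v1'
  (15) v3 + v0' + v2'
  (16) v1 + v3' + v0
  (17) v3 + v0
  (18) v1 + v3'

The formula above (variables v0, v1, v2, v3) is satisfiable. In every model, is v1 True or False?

True

Suppose v1 = 0.
The clause (v2') is unit, so v2 = 0.
The clause (v0) is unit, so v0 = 1.
The clause (v3) is unit, so v3 = 1.
That conflicts with the unit clause (v3').
So every satisfying assignment has v1 = True.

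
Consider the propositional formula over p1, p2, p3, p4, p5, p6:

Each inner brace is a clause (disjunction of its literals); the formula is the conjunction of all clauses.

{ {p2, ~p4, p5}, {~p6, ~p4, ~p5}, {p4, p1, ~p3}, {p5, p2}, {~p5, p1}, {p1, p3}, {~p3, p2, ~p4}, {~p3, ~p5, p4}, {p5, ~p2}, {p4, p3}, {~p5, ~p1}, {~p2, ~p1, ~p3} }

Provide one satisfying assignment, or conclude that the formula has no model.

Suppose p5 = 1.
Unit clause (p1) forces p1 = 1.
Now (~p1) is unsatisfied and unit — conflict.
Backtrack on p5: now try p5 = 0.
Unit clause (p2) forces p2 = 1.
Now (~p2) is unsatisfied and unit — conflict.
Either choice for p5 ends in contradiction.

UNSATISFIABLE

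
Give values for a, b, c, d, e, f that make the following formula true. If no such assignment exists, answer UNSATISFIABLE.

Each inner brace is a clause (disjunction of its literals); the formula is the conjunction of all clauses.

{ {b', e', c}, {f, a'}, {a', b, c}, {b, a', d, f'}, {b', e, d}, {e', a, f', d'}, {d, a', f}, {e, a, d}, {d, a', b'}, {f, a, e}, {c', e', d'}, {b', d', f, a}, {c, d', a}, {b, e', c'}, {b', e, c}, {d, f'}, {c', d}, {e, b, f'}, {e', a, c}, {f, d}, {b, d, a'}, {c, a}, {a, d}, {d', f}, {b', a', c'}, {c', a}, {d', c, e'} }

UNSATISFIABLE

Case f = 1:
The clause (d) is unit, so d = 1.
Case e = 0:
The clause (b) is unit, so b = 1.
The clause (c) is unit, so c = 1.
The clause (a') is unit, so a = 0.
Now (a) is unsatisfied and unit — conflict.
Backtrack on e: now try e = 1.
The clause (a) is unit, so a = 1.
The clause (c') is unit, so c = 0.
Now (c) is unsatisfied and unit — conflict.
Either choice for e ends in contradiction.
Backtrack on f: now try f = 0.
The clause (a') is unit, so a = 0.
The clause (e) is unit, so e = 1.
The clause (c) is unit, so c = 1.
Now (c') is unsatisfied and unit — conflict.
Either choice for f ends in contradiction.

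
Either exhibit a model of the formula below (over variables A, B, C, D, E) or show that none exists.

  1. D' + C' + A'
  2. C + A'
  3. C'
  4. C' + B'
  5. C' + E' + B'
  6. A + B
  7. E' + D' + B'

From the singleton clause (C'), C = 0.
From the singleton clause (A'), A = 0.
From the singleton clause (B), B = 1.
Branch on E: set E = 1.
From the singleton clause (D'), D = 0.
Every clause now holds.

A ↦ 0, B ↦ 1, C ↦ 0, D ↦ 0, E ↦ 1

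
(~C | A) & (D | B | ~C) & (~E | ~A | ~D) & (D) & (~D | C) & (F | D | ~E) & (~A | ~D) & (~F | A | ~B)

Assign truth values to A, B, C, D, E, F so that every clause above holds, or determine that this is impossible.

UNSATISFIABLE

Unit clause (D) forces D = 1.
Unit clause (C) forces C = 1.
Unit clause (A) forces A = 1.
That conflicts with the unit clause (~A).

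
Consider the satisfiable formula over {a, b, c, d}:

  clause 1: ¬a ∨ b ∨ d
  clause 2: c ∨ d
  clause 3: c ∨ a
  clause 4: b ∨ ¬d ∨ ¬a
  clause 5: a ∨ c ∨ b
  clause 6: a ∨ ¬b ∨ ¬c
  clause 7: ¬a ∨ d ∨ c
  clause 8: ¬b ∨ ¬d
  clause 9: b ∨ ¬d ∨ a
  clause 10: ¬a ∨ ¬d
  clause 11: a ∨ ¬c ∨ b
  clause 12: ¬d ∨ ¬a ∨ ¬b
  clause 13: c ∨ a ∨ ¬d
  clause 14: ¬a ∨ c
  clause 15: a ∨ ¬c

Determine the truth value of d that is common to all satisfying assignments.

Suppose d = True.
Unit clause (¬b) forces b = False.
Unit clause (¬a) forces a = False.
That conflicts with the unit clause (a).
So every satisfying assignment has d = False.

False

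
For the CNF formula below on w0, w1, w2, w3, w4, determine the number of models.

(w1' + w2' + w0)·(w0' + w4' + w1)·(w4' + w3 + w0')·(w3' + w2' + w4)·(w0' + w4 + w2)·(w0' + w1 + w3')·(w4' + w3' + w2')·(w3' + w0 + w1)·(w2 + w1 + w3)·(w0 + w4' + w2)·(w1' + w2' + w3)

There are 2^5 = 32 truth assignments over (w0, w1, w2, w3, w4).
Split on w1. With w1 = 1, the clauses containing w1 are satisfied and w1' drops from the rest; 3 of the 2^4 = 16 assignments to the other variables satisfy what remains.
With w1 = 0, by the same count on the reduced clause set, 3 assignments work.
Total: 3 + 3 = 6.

6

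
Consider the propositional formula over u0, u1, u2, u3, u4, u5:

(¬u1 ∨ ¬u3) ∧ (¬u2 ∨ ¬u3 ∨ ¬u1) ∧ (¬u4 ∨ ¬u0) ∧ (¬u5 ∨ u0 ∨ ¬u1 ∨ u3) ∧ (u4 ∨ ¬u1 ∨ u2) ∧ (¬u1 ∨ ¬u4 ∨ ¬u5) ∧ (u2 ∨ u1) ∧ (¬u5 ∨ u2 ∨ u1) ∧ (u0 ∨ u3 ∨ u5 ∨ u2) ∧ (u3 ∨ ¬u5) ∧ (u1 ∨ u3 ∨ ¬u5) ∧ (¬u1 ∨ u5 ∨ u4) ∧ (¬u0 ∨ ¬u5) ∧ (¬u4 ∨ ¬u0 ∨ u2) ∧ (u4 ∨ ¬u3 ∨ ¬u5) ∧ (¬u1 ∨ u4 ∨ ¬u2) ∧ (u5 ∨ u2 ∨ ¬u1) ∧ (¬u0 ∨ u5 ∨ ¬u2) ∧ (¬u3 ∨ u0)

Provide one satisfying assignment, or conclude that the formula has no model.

u0: False; u1: False; u2: True; u3: False; u4: False; u5: False

Suppose u1 = False.
The clause (u2) is unit, so u2 = True.
Suppose u4 = False.
Suppose u3 = False.
The clause (¬u5) is unit, so u5 = False.
The clause (¬u0) is unit, so u0 = False.
This assignment satisfies each clause.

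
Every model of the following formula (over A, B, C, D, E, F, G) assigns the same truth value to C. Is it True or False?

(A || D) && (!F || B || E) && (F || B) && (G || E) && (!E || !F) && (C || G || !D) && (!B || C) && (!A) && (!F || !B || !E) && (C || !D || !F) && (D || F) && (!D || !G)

Suppose C = false.
The clause (!B) is unit, so B = false.
The clause (F) is unit, so F = true.
The clause (E) is unit, so E = true.
That conflicts with the unit clause (!E).
So every satisfying assignment has C = True.

True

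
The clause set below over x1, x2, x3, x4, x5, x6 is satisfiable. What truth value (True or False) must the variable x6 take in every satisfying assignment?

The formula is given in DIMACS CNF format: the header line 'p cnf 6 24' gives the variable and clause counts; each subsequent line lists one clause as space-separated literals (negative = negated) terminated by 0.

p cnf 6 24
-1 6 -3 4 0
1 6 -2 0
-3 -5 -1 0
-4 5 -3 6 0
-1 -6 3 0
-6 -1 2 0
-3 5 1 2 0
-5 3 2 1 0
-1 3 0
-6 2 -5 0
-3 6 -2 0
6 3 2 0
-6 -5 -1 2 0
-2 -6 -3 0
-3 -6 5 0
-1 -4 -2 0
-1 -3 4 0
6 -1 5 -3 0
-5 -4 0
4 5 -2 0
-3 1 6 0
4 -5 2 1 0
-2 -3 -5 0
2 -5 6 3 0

True

Suppose x6 = False.
Case x1 = True:
The clause (x3) is unit, so x3 = True.
The clause (x4) is unit, so x4 = True.
The clause (¬x5) is unit, so x5 = False.
But (x5) is also a unit clause — contradiction.
So x1 must be the other value — set x1 = False.
The clause (¬x2) is unit, so x2 = False.
The clause (x3) is unit, so x3 = True.
But (¬x3) is also a unit clause — contradiction.
Both values of x1 lead to a conflict.
So every satisfying assignment has x6 = True.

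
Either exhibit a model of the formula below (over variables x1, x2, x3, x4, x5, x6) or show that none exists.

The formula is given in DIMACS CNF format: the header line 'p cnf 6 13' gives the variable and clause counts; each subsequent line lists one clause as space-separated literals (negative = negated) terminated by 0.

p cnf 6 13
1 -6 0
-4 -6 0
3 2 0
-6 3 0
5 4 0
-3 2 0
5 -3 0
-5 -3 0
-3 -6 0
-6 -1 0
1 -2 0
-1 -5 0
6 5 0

Case x1 = True:
Unit clause (¬x6) forces x6 = False.
Unit clause (¬x5) forces x5 = False.
Now (x5) is unsatisfied and unit — conflict.
Undo x1 and try x1 = False.
Unit clause (¬x6) forces x6 = False.
Unit clause (¬x2) forces x2 = False.
Unit clause (x3) forces x3 = True.
Now (¬x3) is unsatisfied and unit — conflict.
Both values of x1 lead to a conflict.

UNSATISFIABLE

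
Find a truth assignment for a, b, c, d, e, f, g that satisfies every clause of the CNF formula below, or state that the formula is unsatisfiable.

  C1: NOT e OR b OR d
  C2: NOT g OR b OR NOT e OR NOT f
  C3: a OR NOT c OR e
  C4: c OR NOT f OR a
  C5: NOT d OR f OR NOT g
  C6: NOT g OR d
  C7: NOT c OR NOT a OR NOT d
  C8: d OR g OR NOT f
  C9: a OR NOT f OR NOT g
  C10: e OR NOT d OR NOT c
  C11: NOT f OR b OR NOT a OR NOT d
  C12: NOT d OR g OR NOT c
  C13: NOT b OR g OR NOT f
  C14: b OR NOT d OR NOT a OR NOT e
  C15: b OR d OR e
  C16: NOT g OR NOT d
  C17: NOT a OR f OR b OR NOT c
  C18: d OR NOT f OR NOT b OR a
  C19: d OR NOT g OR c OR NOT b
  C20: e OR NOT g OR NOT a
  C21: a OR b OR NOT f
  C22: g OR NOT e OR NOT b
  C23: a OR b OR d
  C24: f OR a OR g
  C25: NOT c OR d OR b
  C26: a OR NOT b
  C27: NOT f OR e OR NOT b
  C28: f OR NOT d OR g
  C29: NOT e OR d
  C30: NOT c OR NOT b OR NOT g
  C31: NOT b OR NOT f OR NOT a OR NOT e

Suppose g = false.
Suppose d = false.
Unit clause (NOT f) forces f = false.
Unit clause (a) forces a = true.
Unit clause (NOT e) forces e = false.
Unit clause (b) forces b = true.
Every clause is now satisfied; c is unconstrained.

a ↦ true,  b ↦ true,  c ↦ false,  d ↦ false,  e ↦ false,  f ↦ false,  g ↦ false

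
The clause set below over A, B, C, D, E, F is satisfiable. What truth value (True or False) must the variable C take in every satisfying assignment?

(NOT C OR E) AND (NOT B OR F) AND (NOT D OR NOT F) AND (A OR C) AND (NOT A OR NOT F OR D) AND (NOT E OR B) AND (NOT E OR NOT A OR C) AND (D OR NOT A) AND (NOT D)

Suppose C = false.
The clause (A) is unit, so A = true.
The clause (NOT E) is unit, so E = false.
The clause (D) is unit, so D = true.
That conflicts with the unit clause (NOT D).
So every satisfying assignment has C = True.

True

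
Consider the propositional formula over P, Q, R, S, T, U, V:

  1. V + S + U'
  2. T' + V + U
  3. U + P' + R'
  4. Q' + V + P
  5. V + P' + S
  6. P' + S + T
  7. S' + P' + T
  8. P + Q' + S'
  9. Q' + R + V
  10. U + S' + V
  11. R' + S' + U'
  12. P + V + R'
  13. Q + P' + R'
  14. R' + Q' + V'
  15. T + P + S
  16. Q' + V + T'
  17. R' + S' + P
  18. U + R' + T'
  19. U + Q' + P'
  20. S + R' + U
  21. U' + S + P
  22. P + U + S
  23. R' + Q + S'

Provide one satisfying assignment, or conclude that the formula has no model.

Try V = 1.
Try R = 0.
Try P = 1.
Try S = 0.
The clause (T) is unit, so T = 1.
Try U = 1.
Every clause is now satisfied; Q is unconstrained.

P: 1, Q: 1, R: 0, S: 0, T: 1, U: 1, V: 1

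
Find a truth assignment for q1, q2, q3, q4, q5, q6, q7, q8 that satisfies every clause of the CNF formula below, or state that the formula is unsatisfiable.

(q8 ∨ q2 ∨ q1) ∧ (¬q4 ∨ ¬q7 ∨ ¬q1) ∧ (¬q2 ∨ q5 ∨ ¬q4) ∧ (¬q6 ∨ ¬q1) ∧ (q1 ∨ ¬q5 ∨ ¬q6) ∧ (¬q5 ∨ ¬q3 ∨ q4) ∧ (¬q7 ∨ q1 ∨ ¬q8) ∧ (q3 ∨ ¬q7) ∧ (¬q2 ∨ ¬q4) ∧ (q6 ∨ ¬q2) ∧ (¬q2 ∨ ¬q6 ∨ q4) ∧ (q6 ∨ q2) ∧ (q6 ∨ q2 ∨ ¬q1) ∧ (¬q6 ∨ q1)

UNSATISFIABLE

Branch on q6: set q6 = False.
The clause (¬q2) is unit, so q2 = False.
That conflicts with the unit clause (q2).
Undo q6 and try q6 = True.
The clause (¬q1) is unit, so q1 = False.
That conflicts with the unit clause (q1).
Either choice for q6 ends in contradiction.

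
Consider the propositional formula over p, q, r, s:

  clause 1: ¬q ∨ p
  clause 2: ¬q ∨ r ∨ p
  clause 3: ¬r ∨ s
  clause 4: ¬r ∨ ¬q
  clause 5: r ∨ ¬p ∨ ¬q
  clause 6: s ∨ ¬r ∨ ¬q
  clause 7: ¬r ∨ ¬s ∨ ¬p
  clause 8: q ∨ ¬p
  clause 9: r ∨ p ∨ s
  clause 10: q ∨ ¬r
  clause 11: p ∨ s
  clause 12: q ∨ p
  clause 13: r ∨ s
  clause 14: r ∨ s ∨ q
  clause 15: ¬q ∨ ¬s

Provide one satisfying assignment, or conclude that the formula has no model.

UNSATISFIABLE

Case q = False:
From the singleton clause (¬p), p = False.
Now (p) is unsatisfied and unit — conflict.
Backtrack on q: now try q = True.
From the singleton clause (p), p = True.
From the singleton clause (¬r), r = False.
Now (r) is unsatisfied and unit — conflict.
Neither q = True nor q = False works.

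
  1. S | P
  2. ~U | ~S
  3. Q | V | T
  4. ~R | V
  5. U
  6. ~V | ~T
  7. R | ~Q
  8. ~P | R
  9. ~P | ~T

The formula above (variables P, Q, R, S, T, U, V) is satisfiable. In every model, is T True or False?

False

Suppose T = 1.
The clause (U) is unit, so U = 1.
The clause (~S) is unit, so S = 0.
The clause (P) is unit, so P = 1.
That conflicts with the unit clause (~P).
So every satisfying assignment has T = False.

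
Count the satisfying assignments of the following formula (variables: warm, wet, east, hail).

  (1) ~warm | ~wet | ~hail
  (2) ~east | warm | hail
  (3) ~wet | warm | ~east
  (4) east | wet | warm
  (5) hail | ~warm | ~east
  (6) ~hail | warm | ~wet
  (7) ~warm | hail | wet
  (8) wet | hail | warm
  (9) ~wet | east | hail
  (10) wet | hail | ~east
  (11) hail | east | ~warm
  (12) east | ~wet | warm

There are 2^4 = 16 truth assignments over (warm, wet, east, hail).
Check each against the 12 clauses (columns in the order warm, wet, east, hail):
  F F F F  ✗ fails (east | wet | warm)
  F F F T  ✗ fails (east | wet | warm)
  F F T F  ✗ fails (~east | warm | hail)
  F F T T  ✓ satisfies all
  F T F F  ✗ fails (~wet | east | hail)
  F T F T  ✗ fails (~hail | warm | ~wet)
  F T T F  ✗ fails (~east | warm | hail)
  F T T T  ✗ fails (~wet | warm | ~east)
  T F F F  ✗ fails (~warm | hail | wet)
  T F F T  ✓ satisfies all
  T F T F  ✗ fails (hail | ~warm | ~east)
  T F T T  ✓ satisfies all
  T T F F  ✗ fails (~wet | east | hail)
  T T F T  ✗ fails (~warm | ~wet | ~hail)
  T T T F  ✗ fails (hail | ~warm | ~east)
  T T T T  ✗ fails (~warm | ~wet | ~hail)
3 of the 16 rows are models.

3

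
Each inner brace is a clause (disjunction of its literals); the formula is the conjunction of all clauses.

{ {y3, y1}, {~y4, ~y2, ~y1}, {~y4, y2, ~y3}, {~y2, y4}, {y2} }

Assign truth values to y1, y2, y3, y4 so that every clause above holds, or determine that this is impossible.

y1=0,  y2=1,  y3=1,  y4=1

From the singleton clause (y2), y2 = 1.
From the singleton clause (y4), y4 = 1.
From the singleton clause (~y1), y1 = 0.
From the singleton clause (y3), y3 = 1.
This assignment satisfies each clause.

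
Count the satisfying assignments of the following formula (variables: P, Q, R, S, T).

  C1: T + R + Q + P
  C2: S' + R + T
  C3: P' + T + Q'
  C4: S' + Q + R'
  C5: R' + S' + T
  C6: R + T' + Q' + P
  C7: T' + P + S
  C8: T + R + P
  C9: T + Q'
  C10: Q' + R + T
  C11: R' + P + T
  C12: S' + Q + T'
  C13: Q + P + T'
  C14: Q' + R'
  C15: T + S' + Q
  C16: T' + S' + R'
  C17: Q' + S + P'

There are 2^5 = 32 truth assignments over (P, Q, R, S, T).
Split on R. With R = 1, the clauses containing R are satisfied and R' drops from the rest; 2 of the 2^4 = 16 assignments to the other variables satisfy what remains.
With R = 0, by the same count on the reduced clause set, 3 assignments work.
Total: 2 + 3 = 5.

5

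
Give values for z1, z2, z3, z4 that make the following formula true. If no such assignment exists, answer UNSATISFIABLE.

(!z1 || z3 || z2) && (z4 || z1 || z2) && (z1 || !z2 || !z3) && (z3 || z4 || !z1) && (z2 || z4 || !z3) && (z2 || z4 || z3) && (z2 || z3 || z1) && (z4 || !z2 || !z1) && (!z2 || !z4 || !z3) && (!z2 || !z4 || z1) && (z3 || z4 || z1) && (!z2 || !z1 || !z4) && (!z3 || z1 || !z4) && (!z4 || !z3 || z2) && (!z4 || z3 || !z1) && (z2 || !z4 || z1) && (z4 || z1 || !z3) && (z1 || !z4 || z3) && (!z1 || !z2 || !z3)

UNSATISFIABLE

Branch on z1: set z1 = false.
Branch on z4: set z4 = true.
(!z2) alone gives z2 = false.
But (z2) is also a unit clause — contradiction.
So z4 must be the other value — set z4 = false.
(z2) alone gives z2 = true.
(!z3) alone gives z3 = false.
But (z3) is also a unit clause — contradiction.
Neither z4 = true nor z4 = false works.
So z1 must be the other value — set z1 = true.
Branch on z3: set z3 = true.
(!z2) alone gives z2 = false.
(z4) alone gives z4 = true.
But (!z4) is also a unit clause — contradiction.
So z3 must be the other value — set z3 = false.
(z2) alone gives z2 = true.
(z4) alone gives z4 = true.
But (!z4) is also a unit clause — contradiction.
Neither z3 = true nor z3 = false works.
Neither z1 = true nor z1 = false works.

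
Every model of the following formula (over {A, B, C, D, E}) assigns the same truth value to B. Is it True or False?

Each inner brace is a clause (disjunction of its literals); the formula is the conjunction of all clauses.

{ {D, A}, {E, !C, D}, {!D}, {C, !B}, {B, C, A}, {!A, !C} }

False

Suppose B = true.
Unit clause (!D) forces D = false.
Unit clause (A) forces A = true.
Unit clause (C) forces C = true.
But (!C) is also a unit clause — contradiction.
So every satisfying assignment has B = False.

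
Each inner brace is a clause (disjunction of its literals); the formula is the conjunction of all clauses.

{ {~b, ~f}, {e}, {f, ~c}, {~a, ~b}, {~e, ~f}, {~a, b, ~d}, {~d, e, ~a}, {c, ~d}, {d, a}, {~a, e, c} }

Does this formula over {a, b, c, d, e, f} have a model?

From the singleton clause (e), e = 1.
From the singleton clause (~f), f = 0.
From the singleton clause (~c), c = 0.
From the singleton clause (~d), d = 0.
From the singleton clause (a), a = 1.
From the singleton clause (~b), b = 0.
This assignment satisfies each clause.
A satisfying assignment: a=1,  b=0,  c=0,  d=0,  e=1,  f=0.

Satisfiable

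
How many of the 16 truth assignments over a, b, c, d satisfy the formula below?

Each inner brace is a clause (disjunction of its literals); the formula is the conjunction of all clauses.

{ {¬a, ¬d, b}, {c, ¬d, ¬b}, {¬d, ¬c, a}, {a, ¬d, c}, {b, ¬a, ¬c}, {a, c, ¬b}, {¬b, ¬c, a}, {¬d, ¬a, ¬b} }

5

There are 2^4 = 16 truth assignments over (a, b, c, d).
Check each against the 8 clauses (columns in the order a, b, c, d):
  F F F F  ✓ satisfies all
  F F F T  ✗ fails (a ∨ ¬d ∨ c)
  F F T F  ✓ satisfies all
  F F T T  ✗ fails (¬d ∨ ¬c ∨ a)
  F T F F  ✗ fails (a ∨ c ∨ ¬b)
  F T F T  ✗ fails (c ∨ ¬d ∨ ¬b)
  F T T F  ✗ fails (¬b ∨ ¬c ∨ a)
  F T T T  ✗ fails (¬d ∨ ¬c ∨ a)
  T F F F  ✓ satisfies all
  T F F T  ✗ fails (¬a ∨ ¬d ∨ b)
  T F T F  ✗ fails (b ∨ ¬a ∨ ¬c)
  T F T T  ✗ fails (¬a ∨ ¬d ∨ b)
  T T F F  ✓ satisfies all
  T T F T  ✗ fails (c ∨ ¬d ∨ ¬b)
  T T T F  ✓ satisfies all
  T T T T  ✗ fails (¬d ∨ ¬a ∨ ¬b)
5 of the 16 rows are models.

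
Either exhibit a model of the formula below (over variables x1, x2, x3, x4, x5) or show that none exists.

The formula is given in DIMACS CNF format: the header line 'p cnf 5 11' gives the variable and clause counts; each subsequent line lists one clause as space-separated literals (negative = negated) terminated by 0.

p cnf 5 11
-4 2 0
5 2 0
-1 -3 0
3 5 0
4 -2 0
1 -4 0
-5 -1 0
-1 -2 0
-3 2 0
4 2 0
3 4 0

UNSATISFIABLE

Try x4 = False.
From the singleton clause (¬x2), x2 = False.
But (x2) is also a unit clause — contradiction.
Undo x4 and try x4 = True.
From the singleton clause (x2), x2 = True.
From the singleton clause (x1), x1 = True.
But (¬x1) is also a unit clause — contradiction.
Either choice for x4 ends in contradiction.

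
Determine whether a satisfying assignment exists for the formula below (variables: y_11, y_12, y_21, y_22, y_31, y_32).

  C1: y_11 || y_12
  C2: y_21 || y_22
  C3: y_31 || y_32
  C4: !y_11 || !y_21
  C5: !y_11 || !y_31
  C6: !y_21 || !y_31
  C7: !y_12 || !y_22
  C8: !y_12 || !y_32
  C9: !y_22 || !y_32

No, unsatisfiable

Try y_11 = true.
(!y_21) alone gives y_21 = false.
(y_22) alone gives y_22 = true.
(!y_31) alone gives y_31 = false.
(y_32) alone gives y_32 = true.
That conflicts with the unit clause (!y_32).
That branch fails; take y_11 = false instead.
(y_12) alone gives y_12 = true.
(!y_22) alone gives y_22 = false.
(y_21) alone gives y_21 = true.
(!y_31) alone gives y_31 = false.
(y_32) alone gives y_32 = true.
That conflicts with the unit clause (!y_32).
Either choice for y_11 ends in contradiction.
No assignment satisfies every clause.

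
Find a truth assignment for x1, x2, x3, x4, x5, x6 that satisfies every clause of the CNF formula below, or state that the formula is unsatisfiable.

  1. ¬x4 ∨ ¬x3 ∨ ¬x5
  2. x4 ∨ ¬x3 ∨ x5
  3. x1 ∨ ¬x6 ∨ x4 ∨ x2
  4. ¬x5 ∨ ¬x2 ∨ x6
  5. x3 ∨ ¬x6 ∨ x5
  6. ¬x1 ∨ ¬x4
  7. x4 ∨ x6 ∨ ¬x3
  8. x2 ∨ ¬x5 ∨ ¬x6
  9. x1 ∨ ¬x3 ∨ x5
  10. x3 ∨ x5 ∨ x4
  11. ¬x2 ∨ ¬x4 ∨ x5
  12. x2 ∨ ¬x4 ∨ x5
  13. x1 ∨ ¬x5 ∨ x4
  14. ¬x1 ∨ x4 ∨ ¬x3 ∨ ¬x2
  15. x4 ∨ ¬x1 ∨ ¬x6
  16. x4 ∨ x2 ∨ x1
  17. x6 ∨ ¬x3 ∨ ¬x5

Branch on x1: set x1 = False.
Branch on x3: set x3 = False.
Branch on x6: set x6 = False.
Branch on x5: set x5 = True.
From the singleton clause (¬x2), x2 = False.
From the singleton clause (x4), x4 = True.
All clauses are satisfied.

x1 ↦ False; x2 ↦ False; x3 ↦ False; x4 ↦ True; x5 ↦ True; x6 ↦ False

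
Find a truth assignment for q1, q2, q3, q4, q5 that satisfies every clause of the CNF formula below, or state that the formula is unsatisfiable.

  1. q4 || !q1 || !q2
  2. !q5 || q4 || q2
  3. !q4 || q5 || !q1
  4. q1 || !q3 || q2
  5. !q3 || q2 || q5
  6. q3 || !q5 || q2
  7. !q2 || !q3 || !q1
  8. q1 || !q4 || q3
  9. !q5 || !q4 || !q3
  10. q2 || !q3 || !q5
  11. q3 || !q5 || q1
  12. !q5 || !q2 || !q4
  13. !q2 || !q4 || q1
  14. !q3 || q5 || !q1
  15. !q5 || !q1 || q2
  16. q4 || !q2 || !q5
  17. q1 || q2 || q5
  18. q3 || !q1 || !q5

Suppose q4 = false.
Suppose q1 = false.
Suppose q5 = false.
Unit clause (q2) forces q2 = true.
No clause remains; q3 is free.

q1: false, q2: true, q3: false, q4: false, q5: false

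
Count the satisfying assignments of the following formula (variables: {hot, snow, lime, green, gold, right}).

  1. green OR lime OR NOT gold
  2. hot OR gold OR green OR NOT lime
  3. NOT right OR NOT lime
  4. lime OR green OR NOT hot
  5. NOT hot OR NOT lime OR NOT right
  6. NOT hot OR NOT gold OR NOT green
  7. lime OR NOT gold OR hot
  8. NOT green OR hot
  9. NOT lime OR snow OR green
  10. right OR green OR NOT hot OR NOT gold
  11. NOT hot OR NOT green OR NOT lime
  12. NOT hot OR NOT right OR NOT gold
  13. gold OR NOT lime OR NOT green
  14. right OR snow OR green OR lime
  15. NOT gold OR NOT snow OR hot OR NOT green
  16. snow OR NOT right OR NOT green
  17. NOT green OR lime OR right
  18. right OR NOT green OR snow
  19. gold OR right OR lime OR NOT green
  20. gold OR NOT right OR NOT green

5

There are 2^6 = 64 truth assignments over (hot, snow, lime, green, gold, right).
Split on gold. With gold = true, the clauses containing gold are satisfied and NOT gold drops from the rest; 1 of the 2^5 = 32 assignments to the other variables satisfy what remains.
With gold = false, by the same count on the reduced clause set, 4 assignments work.
Total: 1 + 4 = 5.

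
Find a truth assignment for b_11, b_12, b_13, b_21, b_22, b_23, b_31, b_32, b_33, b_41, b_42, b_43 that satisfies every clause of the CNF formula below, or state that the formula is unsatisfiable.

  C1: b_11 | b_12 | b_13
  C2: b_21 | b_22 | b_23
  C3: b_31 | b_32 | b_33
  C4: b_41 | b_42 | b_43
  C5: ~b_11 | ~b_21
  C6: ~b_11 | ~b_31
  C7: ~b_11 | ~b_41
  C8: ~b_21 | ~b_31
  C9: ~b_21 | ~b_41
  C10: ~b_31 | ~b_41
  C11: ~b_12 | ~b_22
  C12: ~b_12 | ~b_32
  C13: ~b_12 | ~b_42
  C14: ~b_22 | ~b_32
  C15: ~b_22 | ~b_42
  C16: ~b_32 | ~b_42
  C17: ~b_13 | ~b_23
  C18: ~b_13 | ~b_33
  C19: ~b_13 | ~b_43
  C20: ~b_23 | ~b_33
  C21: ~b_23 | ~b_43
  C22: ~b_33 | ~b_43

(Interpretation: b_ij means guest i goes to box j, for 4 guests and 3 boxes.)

Suppose b_11 = 0.
Suppose b_12 = 1.
From the singleton clause (~b_22), b_22 = 0.
From the singleton clause (~b_32), b_32 = 0.
From the singleton clause (~b_42), b_42 = 0.
Suppose b_21 = 1.
From the singleton clause (~b_31), b_31 = 0.
From the singleton clause (b_33), b_33 = 1.
From the singleton clause (~b_41), b_41 = 0.
From the singleton clause (b_43), b_43 = 1.
That conflicts with the unit clause (~b_43).
Backtrack on b_21: now try b_21 = 0.
From the singleton clause (b_23), b_23 = 1.
From the singleton clause (~b_13), b_13 = 0.
From the singleton clause (~b_33), b_33 = 0.
From the singleton clause (b_31), b_31 = 1.
From the singleton clause (~b_41), b_41 = 0.
From the singleton clause (b_43), b_43 = 1.
That conflicts with the unit clause (~b_43).
Both values of b_21 lead to a conflict.
Backtrack on b_12: now try b_12 = 0.
From the singleton clause (b_13), b_13 = 1.
From the singleton clause (~b_23), b_23 = 0.
From the singleton clause (~b_33), b_33 = 0.
From the singleton clause (~b_43), b_43 = 0.
Suppose b_21 = 1.
From the singleton clause (~b_31), b_31 = 0.
From the singleton clause (b_32), b_32 = 1.
From the singleton clause (~b_41), b_41 = 0.
From the singleton clause (b_42), b_42 = 1.
That conflicts with the unit clause (~b_42).
Backtrack on b_21: now try b_21 = 0.
From the singleton clause (b_22), b_22 = 1.
From the singleton clause (~b_32), b_32 = 0.
From the singleton clause (b_31), b_31 = 1.
From the singleton clause (~b_41), b_41 = 0.
From the singleton clause (b_42), b_42 = 1.
That conflicts with the unit clause (~b_42).
Both values of b_21 lead to a conflict.
Both values of b_12 lead to a conflict.
Backtrack on b_11: now try b_11 = 1.
From the singleton clause (~b_21), b_21 = 0.
From the singleton clause (~b_31), b_31 = 0.
From the singleton clause (~b_41), b_41 = 0.
Suppose b_22 = 1.
From the singleton clause (~b_12), b_12 = 0.
From the singleton clause (~b_32), b_32 = 0.
From the singleton clause (b_33), b_33 = 1.
From the singleton clause (~b_42), b_42 = 0.
From the singleton clause (b_43), b_43 = 1.
That conflicts with the unit clause (~b_43).
Backtrack on b_22: now try b_22 = 0.
From the singleton clause (b_23), b_23 = 1.
From the singleton clause (~b_13), b_13 = 0.
From the singleton clause (~b_33), b_33 = 0.
From the singleton clause (b_32), b_32 = 1.
From the singleton clause (~b_12), b_12 = 0.
From the singleton clause (~b_42), b_42 = 0.
From the singleton clause (b_43), b_43 = 1.
That conflicts with the unit clause (~b_43).
Both values of b_22 lead to a conflict.
Both values of b_11 lead to a conflict.

UNSATISFIABLE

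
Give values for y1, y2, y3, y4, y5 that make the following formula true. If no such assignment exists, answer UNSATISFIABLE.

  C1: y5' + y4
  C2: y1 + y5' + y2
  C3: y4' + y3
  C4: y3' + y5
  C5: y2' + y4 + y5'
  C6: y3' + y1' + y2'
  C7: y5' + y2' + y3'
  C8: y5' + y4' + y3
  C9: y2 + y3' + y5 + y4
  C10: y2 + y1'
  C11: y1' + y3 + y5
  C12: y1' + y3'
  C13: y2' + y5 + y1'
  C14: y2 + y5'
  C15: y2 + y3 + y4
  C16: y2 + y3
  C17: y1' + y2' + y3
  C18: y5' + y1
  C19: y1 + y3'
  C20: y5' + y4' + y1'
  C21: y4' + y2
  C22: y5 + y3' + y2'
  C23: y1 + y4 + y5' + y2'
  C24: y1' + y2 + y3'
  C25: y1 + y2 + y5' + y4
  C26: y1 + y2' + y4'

y1 ↦ 0,  y2 ↦ 1,  y3 ↦ 0,  y4 ↦ 0,  y5 ↦ 0

Suppose y5 = 0.
From the singleton clause (y3'), y3 = 0.
From the singleton clause (y4'), y4 = 0.
From the singleton clause (y1'), y1 = 0.
From the singleton clause (y2), y2 = 1.
This assignment satisfies each clause.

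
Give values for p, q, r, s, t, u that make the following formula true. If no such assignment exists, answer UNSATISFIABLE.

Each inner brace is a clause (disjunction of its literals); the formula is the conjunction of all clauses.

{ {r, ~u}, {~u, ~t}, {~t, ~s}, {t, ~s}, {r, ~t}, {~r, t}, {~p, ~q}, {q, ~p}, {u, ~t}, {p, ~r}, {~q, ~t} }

p: 0, q: 1, r: 0, s: 0, t: 0, u: 0

Suppose r = 0.
Unit clause (~u) forces u = 0.
Unit clause (~t) forces t = 0.
Unit clause (~s) forces s = 0.
Suppose p = 0.
Every clause is now satisfied; q is unconstrained.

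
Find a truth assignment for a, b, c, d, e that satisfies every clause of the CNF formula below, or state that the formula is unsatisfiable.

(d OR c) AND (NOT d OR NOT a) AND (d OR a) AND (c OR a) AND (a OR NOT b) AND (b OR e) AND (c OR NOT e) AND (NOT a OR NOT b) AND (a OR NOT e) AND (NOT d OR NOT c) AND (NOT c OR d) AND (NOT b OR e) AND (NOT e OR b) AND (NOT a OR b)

Try d = true.
From the singleton clause (NOT a), a = false.
From the singleton clause (c), c = true.
Now (NOT c) is unsatisfied and unit — conflict.
Backtrack on d: now try d = false.
From the singleton clause (c), c = true.
Now (NOT c) is unsatisfied and unit — conflict.
Both values of d lead to a conflict.

UNSATISFIABLE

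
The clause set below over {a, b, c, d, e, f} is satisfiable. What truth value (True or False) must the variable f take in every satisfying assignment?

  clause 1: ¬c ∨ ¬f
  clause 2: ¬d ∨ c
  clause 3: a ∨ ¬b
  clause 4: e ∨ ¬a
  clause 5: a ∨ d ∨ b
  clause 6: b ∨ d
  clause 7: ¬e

Suppose f = True.
The clause (¬c) is unit, so c = False.
The clause (¬d) is unit, so d = False.
The clause (b) is unit, so b = True.
The clause (a) is unit, so a = True.
The clause (e) is unit, so e = True.
But (¬e) is also a unit clause — contradiction.
So every satisfying assignment has f = False.

False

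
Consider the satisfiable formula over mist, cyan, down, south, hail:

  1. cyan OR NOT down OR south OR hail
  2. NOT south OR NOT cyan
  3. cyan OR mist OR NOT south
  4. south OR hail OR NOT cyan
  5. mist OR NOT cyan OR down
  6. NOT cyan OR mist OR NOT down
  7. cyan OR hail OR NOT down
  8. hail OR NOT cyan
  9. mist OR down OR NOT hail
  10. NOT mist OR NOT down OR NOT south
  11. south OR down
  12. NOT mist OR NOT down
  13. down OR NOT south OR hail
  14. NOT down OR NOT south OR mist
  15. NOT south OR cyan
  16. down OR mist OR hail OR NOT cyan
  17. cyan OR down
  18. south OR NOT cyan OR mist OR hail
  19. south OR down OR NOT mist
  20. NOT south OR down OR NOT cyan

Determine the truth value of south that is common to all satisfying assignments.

False

Suppose south = true.
(NOT cyan) alone gives cyan = false.
That conflicts with the unit clause (cyan).
So every satisfying assignment has south = False.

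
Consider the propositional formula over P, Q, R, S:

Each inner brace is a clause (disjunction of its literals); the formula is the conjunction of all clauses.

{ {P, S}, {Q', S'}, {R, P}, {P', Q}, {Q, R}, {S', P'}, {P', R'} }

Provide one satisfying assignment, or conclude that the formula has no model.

P ↦ 0; Q ↦ 0; R ↦ 1; S ↦ 1

Try P = 0.
The clause (S) is unit, so S = 1.
The clause (Q') is unit, so Q = 0.
The clause (R) is unit, so R = 1.
All clauses are satisfied.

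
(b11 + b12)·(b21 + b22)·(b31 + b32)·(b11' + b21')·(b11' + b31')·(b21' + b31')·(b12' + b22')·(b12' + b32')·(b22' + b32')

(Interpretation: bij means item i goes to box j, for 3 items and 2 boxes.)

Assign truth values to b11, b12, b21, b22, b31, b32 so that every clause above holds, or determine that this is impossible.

Try b11 = 1.
The clause (b21') is unit, so b21 = 0.
The clause (b22) is unit, so b22 = 1.
The clause (b31') is unit, so b31 = 0.
The clause (b32) is unit, so b32 = 1.
Now (b32') is unsatisfied and unit — conflict.
Backtrack on b11: now try b11 = 0.
The clause (b12) is unit, so b12 = 1.
The clause (b22') is unit, so b22 = 0.
The clause (b21) is unit, so b21 = 1.
The clause (b31') is unit, so b31 = 0.
The clause (b32) is unit, so b32 = 1.
Now (b32') is unsatisfied and unit — conflict.
Both values of b11 lead to a conflict.

UNSATISFIABLE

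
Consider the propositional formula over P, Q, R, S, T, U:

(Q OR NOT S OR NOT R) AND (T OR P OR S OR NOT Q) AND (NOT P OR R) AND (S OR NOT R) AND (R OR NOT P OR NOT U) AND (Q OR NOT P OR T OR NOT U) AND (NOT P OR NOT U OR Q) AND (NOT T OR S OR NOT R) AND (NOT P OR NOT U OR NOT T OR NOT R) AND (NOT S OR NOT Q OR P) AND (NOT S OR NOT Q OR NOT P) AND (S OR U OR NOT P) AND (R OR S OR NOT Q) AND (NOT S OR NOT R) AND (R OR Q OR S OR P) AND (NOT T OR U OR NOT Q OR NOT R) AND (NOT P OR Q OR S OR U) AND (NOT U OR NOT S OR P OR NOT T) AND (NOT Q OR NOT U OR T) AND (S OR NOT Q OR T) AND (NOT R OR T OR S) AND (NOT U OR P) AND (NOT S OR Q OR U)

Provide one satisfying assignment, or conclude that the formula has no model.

Suppose P = false.
From the singleton clause (NOT U), U = false.
Suppose S = true.
From the singleton clause (NOT Q), Q = false.
Now (Q) is unsatisfied and unit — conflict.
So S must be the other value — set S = false.
From the singleton clause (NOT R), R = false.
From the singleton clause (NOT Q), Q = false.
Now (Q) is unsatisfied and unit — conflict.
Both values of S lead to a conflict.
So P must be the other value — set P = true.
From the singleton clause (R), R = true.
From the singleton clause (S), S = true.
Now (NOT S) is unsatisfied and unit — conflict.
Both values of P lead to a conflict.

UNSATISFIABLE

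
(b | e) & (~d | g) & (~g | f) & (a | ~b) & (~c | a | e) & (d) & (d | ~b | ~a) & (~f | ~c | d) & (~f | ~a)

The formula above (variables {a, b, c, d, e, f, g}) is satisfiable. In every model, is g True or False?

True

Suppose g = 0.
The clause (~d) is unit, so d = 0.
But (d) is also a unit clause — contradiction.
So every satisfying assignment has g = True.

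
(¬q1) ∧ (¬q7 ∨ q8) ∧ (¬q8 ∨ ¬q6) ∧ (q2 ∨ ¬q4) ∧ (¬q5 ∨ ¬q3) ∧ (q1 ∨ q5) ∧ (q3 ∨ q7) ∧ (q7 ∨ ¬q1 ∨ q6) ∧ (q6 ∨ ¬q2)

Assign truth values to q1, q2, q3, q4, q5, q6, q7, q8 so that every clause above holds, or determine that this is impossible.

q1: False,  q2: False,  q3: False,  q4: False,  q5: True,  q6: False,  q7: True,  q8: True

(¬q1) alone gives q1 = False.
(q5) alone gives q5 = True.
(¬q3) alone gives q3 = False.
(q7) alone gives q7 = True.
(q8) alone gives q8 = True.
(¬q6) alone gives q6 = False.
(¬q2) alone gives q2 = False.
(¬q4) alone gives q4 = False.
All clauses are satisfied.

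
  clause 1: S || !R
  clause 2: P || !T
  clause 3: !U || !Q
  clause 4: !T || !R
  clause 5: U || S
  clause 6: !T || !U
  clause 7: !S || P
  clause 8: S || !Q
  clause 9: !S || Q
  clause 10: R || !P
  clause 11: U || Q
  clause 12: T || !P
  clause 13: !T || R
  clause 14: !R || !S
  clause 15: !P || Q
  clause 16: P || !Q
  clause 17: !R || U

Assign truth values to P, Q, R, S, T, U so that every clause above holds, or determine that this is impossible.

P ↦ false; Q ↦ false; R ↦ false; S ↦ false; T ↦ false; U ↦ true

Suppose S = false.
Unit clause (!R) forces R = false.
Unit clause (U) forces U = true.
Unit clause (!Q) forces Q = false.
Unit clause (!T) forces T = false.
Unit clause (!P) forces P = false.
Every clause now holds.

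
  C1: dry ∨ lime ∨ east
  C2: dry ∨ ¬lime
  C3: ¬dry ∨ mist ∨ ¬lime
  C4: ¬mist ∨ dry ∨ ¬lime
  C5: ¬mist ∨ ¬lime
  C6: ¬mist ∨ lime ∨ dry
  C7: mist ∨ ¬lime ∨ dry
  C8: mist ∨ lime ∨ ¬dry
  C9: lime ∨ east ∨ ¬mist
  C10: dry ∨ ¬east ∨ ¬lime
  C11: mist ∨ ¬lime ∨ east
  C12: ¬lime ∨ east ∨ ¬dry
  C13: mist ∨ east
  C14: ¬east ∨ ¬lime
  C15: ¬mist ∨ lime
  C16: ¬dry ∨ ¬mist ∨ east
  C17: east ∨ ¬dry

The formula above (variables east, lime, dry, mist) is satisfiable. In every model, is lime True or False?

False

Suppose lime = True.
The clause (dry) is unit, so dry = True.
The clause (mist) is unit, so mist = True.
That conflicts with the unit clause (¬mist).
So every satisfying assignment has lime = False.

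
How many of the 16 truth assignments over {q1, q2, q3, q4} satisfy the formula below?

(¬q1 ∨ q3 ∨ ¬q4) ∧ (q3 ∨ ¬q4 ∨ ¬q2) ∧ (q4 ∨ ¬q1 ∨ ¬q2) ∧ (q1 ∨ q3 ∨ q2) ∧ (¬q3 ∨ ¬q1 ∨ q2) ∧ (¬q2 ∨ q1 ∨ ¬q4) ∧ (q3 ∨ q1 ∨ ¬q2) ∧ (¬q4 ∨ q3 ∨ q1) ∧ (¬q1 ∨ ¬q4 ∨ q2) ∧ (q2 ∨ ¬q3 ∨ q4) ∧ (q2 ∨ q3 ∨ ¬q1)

3

There are 2^4 = 16 truth assignments over (q1, q2, q3, q4).
Split on q2. With q2 = True, the clauses containing q2 are satisfied and ¬q2 drops from the rest; 2 of the 2^3 = 8 assignments to the other variables satisfy what remains.
With q2 = False, by the same count on the reduced clause set, 1 assignment works.
(One model: q1=F, q2=F, q3=T, q4=T.)
Total: 2 + 1 = 3.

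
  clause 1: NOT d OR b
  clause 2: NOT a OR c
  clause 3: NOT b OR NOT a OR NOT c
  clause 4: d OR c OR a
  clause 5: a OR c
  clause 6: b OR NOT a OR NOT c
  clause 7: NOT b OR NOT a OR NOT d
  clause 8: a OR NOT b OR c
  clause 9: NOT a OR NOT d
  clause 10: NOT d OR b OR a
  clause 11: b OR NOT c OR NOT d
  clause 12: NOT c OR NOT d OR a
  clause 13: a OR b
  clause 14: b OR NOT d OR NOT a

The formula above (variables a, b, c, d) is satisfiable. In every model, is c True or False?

Suppose c = false.
From the singleton clause (NOT a), a = false.
That conflicts with the unit clause (a).
So every satisfying assignment has c = True.

True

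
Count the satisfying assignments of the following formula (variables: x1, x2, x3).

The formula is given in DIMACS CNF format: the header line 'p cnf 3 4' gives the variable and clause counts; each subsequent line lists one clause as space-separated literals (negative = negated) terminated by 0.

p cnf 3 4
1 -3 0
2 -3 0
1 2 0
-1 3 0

2

There are 2^3 = 8 truth assignments over (x1, x2, x3).
Check each against the 4 clauses (columns in the order x1, x2, x3):
  F F F  ✗ fails (x1 ∨ x2)
  F F T  ✗ fails (x1 ∨ ¬x3)
  F T F  ✓ satisfies all
  F T T  ✗ fails (x1 ∨ ¬x3)
  T F F  ✗ fails (¬x1 ∨ x3)
  T F T  ✗ fails (x2 ∨ ¬x3)
  T T F  ✗ fails (¬x1 ∨ x3)
  T T T  ✓ satisfies all
2 of the 8 rows are models.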